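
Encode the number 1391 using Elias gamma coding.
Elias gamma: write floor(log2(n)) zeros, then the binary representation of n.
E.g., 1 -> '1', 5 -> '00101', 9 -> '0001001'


num_bits = floor(log2(1391)) + 1 = 11
leading_zeros = num_bits - 1 = 10
binary(1391) = 10101101111

Elias gamma(1391) = '0000000000' + '10101101111' = 000000000010101101111 (21 bits)


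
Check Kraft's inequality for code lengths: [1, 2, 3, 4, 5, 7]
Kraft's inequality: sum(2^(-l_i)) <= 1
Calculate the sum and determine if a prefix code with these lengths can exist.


Sum = 2^(-1) + 2^(-2) + 2^(-3) + 2^(-4) + 2^(-5) + 2^(-7)
    = 0.5 + 0.25 + 0.125 + 0.0625 + 0.03125 + 0.0078125
    = 125/128 = 0.9765625
Since 0.9765625 <= 1, Kraft's inequality IS satisfied.
A prefix code with these lengths CAN exist.

Kraft sum = 0.9765625. Satisfied.


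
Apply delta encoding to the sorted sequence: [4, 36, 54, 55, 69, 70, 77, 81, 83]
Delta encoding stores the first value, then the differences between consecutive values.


First value: 4
Deltas:
  36 - 4 = 32
  54 - 36 = 18
  55 - 54 = 1
  69 - 55 = 14
  70 - 69 = 1
  77 - 70 = 7
  81 - 77 = 4
  83 - 81 = 2


Delta encoded: [4, 32, 18, 1, 14, 1, 7, 4, 2]


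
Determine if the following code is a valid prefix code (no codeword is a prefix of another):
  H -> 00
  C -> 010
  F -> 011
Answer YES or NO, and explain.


Checking each pair (does one codeword prefix another?):
  H='00' vs C='010': no prefix
  H='00' vs F='011': no prefix
  C='010' vs H='00': no prefix
  C='010' vs F='011': no prefix
  F='011' vs H='00': no prefix
  F='011' vs C='010': no prefix
No violation found over all pairs.

YES -- this is a valid prefix code. No codeword is a prefix of any other codeword.


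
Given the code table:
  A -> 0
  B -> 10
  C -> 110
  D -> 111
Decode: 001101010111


Decoding:
0 -> A
0 -> A
110 -> C
10 -> B
10 -> B
111 -> D


Result: AACBBD


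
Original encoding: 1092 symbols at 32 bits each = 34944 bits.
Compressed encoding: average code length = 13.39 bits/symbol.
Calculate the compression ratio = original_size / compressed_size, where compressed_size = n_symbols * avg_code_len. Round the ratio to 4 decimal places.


original_size = n_symbols * orig_bits = 1092 * 32 = 34944 bits
compressed_size = n_symbols * avg_code_len = 1092 * 13.39 = 14621.88 bits
ratio = original_size / compressed_size = 34944 / 14621.88 = 2.3898

Compression ratio = 2.3898


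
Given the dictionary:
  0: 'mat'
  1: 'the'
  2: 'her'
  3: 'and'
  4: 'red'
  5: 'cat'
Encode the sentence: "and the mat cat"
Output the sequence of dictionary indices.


Look up each word in the dictionary:
  'and' -> 3
  'the' -> 1
  'mat' -> 0
  'cat' -> 5

Encoded: [3, 1, 0, 5]


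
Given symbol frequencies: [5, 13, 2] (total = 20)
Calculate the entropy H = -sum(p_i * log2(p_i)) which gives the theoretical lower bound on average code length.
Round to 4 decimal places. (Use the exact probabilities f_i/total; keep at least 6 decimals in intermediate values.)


Per-symbol terms -p_i * log2(p_i) with p_i = f_i/20:
  p = 5/20 = 0.250000: log2(p) = -2.000000, -p*log2(p) = 0.500000
  p = 13/20 = 0.650000: log2(p) = -0.621488, -p*log2(p) = 0.403967
  p = 2/20 = 0.100000: log2(p) = -3.321928, -p*log2(p) = 0.332193
H = 0.500000 + 0.403967 + 0.332193 = 1.236160

H = 1.2362 bits/symbol


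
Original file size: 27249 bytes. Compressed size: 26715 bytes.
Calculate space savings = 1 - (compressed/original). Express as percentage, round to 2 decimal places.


ratio = compressed/original = 26715/27249 = 0.980403
savings = 1 - ratio = 1 - 0.980403 = 0.019597
as a percentage: 0.019597 * 100 = 1.96%

Space savings = 1 - 26715/27249 = 1.96%


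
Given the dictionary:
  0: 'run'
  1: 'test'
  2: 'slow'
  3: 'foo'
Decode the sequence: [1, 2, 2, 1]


Look up each index in the dictionary:
  1 -> 'test'
  2 -> 'slow'
  2 -> 'slow'
  1 -> 'test'

Decoded: "test slow slow test"


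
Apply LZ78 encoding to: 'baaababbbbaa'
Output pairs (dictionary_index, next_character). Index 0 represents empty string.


LZ78 encoding steps:
Dictionary: {0: ''}
Step 1: w='' (idx 0), next='b' -> output (0, 'b'), add 'b' as idx 1
Step 2: w='' (idx 0), next='a' -> output (0, 'a'), add 'a' as idx 2
Step 3: w='a' (idx 2), next='a' -> output (2, 'a'), add 'aa' as idx 3
Step 4: w='b' (idx 1), next='a' -> output (1, 'a'), add 'ba' as idx 4
Step 5: w='b' (idx 1), next='b' -> output (1, 'b'), add 'bb' as idx 5
Step 6: w='bb' (idx 5), next='a' -> output (5, 'a'), add 'bba' as idx 6
Step 7: w='a' (idx 2), end of input -> output (2, '')


Encoded: [(0, 'b'), (0, 'a'), (2, 'a'), (1, 'a'), (1, 'b'), (5, 'a'), (2, '')]


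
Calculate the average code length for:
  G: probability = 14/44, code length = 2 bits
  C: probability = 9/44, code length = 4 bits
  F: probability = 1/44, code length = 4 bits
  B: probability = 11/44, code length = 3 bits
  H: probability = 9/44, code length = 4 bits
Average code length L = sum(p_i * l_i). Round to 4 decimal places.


Weighted contributions p_i * l_i:
  G: (14/44) * 2 = 28/44
  C: (9/44) * 4 = 36/44
  F: (1/44) * 4 = 4/44
  B: (11/44) * 3 = 33/44
  H: (9/44) * 4 = 36/44
Sum = (28 + 36 + 4 + 33 + 36)/44 = 137/44

L = 137/44 = 3.1136 bits/symbol


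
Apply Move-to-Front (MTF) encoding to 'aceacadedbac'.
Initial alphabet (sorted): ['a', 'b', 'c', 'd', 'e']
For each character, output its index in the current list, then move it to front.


MTF encoding:
'a': index 0 in ['a', 'b', 'c', 'd', 'e'] -> ['a', 'b', 'c', 'd', 'e']
'c': index 2 in ['a', 'b', 'c', 'd', 'e'] -> ['c', 'a', 'b', 'd', 'e']
'e': index 4 in ['c', 'a', 'b', 'd', 'e'] -> ['e', 'c', 'a', 'b', 'd']
'a': index 2 in ['e', 'c', 'a', 'b', 'd'] -> ['a', 'e', 'c', 'b', 'd']
'c': index 2 in ['a', 'e', 'c', 'b', 'd'] -> ['c', 'a', 'e', 'b', 'd']
'a': index 1 in ['c', 'a', 'e', 'b', 'd'] -> ['a', 'c', 'e', 'b', 'd']
'd': index 4 in ['a', 'c', 'e', 'b', 'd'] -> ['d', 'a', 'c', 'e', 'b']
'e': index 3 in ['d', 'a', 'c', 'e', 'b'] -> ['e', 'd', 'a', 'c', 'b']
'd': index 1 in ['e', 'd', 'a', 'c', 'b'] -> ['d', 'e', 'a', 'c', 'b']
'b': index 4 in ['d', 'e', 'a', 'c', 'b'] -> ['b', 'd', 'e', 'a', 'c']
'a': index 3 in ['b', 'd', 'e', 'a', 'c'] -> ['a', 'b', 'd', 'e', 'c']
'c': index 4 in ['a', 'b', 'd', 'e', 'c'] -> ['c', 'a', 'b', 'd', 'e']


Output: [0, 2, 4, 2, 2, 1, 4, 3, 1, 4, 3, 4]


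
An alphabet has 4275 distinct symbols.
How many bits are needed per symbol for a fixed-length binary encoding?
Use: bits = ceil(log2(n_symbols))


log2(4275) = 12.0617
Bracket: 2^12 = 4096 < 4275 <= 2^13 = 8192
So ceil(log2(4275)) = 13

bits = ceil(log2(4275)) = ceil(12.0617) = 13 bits


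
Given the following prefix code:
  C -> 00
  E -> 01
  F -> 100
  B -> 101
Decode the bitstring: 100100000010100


Decoding step by step:
Bits 100 -> F
Bits 100 -> F
Bits 00 -> C
Bits 00 -> C
Bits 101 -> B
Bits 00 -> C


Decoded message: FFCCBC


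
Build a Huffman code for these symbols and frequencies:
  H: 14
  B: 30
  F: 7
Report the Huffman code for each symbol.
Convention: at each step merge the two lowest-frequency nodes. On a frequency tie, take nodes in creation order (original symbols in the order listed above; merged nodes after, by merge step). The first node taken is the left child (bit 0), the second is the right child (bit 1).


Huffman tree construction:
Step 1: Merge F(7) + H(14) = 21
Step 2: Merge (F+H)(21) + B(30) = 51
Read each symbol's code off the tree from the root (left child = 0, right child = 1).

Codes:
  H: 01 (length 2)
  B: 1 (length 1)
  F: 00 (length 2)
Average code length: 72/51 = 1.4118 bits/symbol


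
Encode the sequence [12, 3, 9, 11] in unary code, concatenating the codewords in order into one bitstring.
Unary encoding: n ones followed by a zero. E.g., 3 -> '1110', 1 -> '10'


Encode each number as n ones followed by a terminating 0:
  12 -> 1111111111110 (13 bits)
  3 -> 1110 (4 bits)
  9 -> 1111111110 (10 bits)
  11 -> 111111111110 (12 bits)
Total length = 13 + 4 + 10 + 12 = 39 bits.

Unary([12, 3, 9, 11]) = 111111111111011101111111110111111111110 (39 bits)


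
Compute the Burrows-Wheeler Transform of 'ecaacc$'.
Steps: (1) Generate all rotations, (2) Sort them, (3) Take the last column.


Rotations (sorted):
  0: $ecaacc -> last char: c
  1: aacc$ec -> last char: c
  2: acc$eca -> last char: a
  3: c$ecaac -> last char: c
  4: caacc$e -> last char: e
  5: cc$ecaa -> last char: a
  6: ecaacc$ -> last char: $


BWT = ccacea$


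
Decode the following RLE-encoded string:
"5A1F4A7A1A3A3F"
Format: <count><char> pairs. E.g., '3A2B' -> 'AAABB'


Expanding each <count><char> pair:
  5A -> 'AAAAA'
  1F -> 'F'
  4A -> 'AAAA'
  7A -> 'AAAAAAA'
  1A -> 'A'
  3A -> 'AAA'
  3F -> 'FFF'

Decoded = AAAAAFAAAAAAAAAAAAAAAFFF


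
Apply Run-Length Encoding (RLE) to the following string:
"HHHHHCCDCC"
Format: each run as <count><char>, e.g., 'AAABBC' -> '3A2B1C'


Scanning runs left to right:
  i=0: run of 'H' x 5 -> '5H'
  i=5: run of 'C' x 2 -> '2C'
  i=7: run of 'D' x 1 -> '1D'
  i=8: run of 'C' x 2 -> '2C'

RLE = 5H2C1D2C


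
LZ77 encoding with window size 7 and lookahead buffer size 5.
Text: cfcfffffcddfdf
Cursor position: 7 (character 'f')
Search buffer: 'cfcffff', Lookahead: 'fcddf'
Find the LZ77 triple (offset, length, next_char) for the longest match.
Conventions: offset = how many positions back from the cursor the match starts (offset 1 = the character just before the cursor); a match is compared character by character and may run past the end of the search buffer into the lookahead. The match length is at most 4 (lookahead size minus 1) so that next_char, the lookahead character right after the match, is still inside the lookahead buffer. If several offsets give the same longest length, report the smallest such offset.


Try each offset into the search buffer:
  offset=1 (pos 6, char 'f'): match length 1
  offset=2 (pos 5, char 'f'): match length 1
  offset=3 (pos 4, char 'f'): match length 1
  offset=4 (pos 3, char 'f'): match length 1
  offset=5 (pos 2, char 'c'): match length 0
  offset=6 (pos 1, char 'f'): match length 2
  offset=7 (pos 0, char 'c'): match length 0
Longest match has length 2 at offset 6.
next_char = character at position 7 + 2 = 9 -> 'd'

Best match: offset=6, length=2 (matching 'fc' starting at position 1)
LZ77 triple: (6, 2, 'd')


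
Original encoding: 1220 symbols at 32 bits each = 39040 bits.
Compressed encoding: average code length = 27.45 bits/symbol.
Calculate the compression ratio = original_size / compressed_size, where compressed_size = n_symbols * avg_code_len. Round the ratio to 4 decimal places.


original_size = n_symbols * orig_bits = 1220 * 32 = 39040 bits
compressed_size = n_symbols * avg_code_len = 1220 * 27.45 = 33489.0 bits
ratio = original_size / compressed_size = 39040 / 33489.0 = 1.1658

Compression ratio = 1.1658


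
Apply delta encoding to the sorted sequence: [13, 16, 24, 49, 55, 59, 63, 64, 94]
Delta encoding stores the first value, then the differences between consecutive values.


First value: 13
Deltas:
  16 - 13 = 3
  24 - 16 = 8
  49 - 24 = 25
  55 - 49 = 6
  59 - 55 = 4
  63 - 59 = 4
  64 - 63 = 1
  94 - 64 = 30


Delta encoded: [13, 3, 8, 25, 6, 4, 4, 1, 30]


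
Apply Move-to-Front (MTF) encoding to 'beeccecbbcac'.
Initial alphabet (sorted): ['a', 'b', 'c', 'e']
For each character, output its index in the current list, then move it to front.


MTF encoding:
'b': index 1 in ['a', 'b', 'c', 'e'] -> ['b', 'a', 'c', 'e']
'e': index 3 in ['b', 'a', 'c', 'e'] -> ['e', 'b', 'a', 'c']
'e': index 0 in ['e', 'b', 'a', 'c'] -> ['e', 'b', 'a', 'c']
'c': index 3 in ['e', 'b', 'a', 'c'] -> ['c', 'e', 'b', 'a']
'c': index 0 in ['c', 'e', 'b', 'a'] -> ['c', 'e', 'b', 'a']
'e': index 1 in ['c', 'e', 'b', 'a'] -> ['e', 'c', 'b', 'a']
'c': index 1 in ['e', 'c', 'b', 'a'] -> ['c', 'e', 'b', 'a']
'b': index 2 in ['c', 'e', 'b', 'a'] -> ['b', 'c', 'e', 'a']
'b': index 0 in ['b', 'c', 'e', 'a'] -> ['b', 'c', 'e', 'a']
'c': index 1 in ['b', 'c', 'e', 'a'] -> ['c', 'b', 'e', 'a']
'a': index 3 in ['c', 'b', 'e', 'a'] -> ['a', 'c', 'b', 'e']
'c': index 1 in ['a', 'c', 'b', 'e'] -> ['c', 'a', 'b', 'e']


Output: [1, 3, 0, 3, 0, 1, 1, 2, 0, 1, 3, 1]


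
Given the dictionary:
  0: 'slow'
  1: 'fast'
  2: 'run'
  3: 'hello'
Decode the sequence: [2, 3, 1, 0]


Look up each index in the dictionary:
  2 -> 'run'
  3 -> 'hello'
  1 -> 'fast'
  0 -> 'slow'

Decoded: "run hello fast slow"


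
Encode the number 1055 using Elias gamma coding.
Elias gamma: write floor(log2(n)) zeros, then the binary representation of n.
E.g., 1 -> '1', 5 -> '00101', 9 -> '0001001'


num_bits = floor(log2(1055)) + 1 = 11
leading_zeros = num_bits - 1 = 10
binary(1055) = 10000011111

Elias gamma(1055) = '0000000000' + '10000011111' = 000000000010000011111 (21 bits)


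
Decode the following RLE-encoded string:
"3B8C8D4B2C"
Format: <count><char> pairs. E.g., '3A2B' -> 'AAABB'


Expanding each <count><char> pair:
  3B -> 'BBB'
  8C -> 'CCCCCCCC'
  8D -> 'DDDDDDDD'
  4B -> 'BBBB'
  2C -> 'CC'

Decoded = BBBCCCCCCCCDDDDDDDDBBBBCC


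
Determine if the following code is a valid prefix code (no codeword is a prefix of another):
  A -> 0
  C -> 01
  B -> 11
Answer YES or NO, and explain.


Checking each pair (does one codeword prefix another?):
  A='0' vs C='01': prefix -- VIOLATION

NO -- this is NOT a valid prefix code. A (0) is a prefix of C (01).


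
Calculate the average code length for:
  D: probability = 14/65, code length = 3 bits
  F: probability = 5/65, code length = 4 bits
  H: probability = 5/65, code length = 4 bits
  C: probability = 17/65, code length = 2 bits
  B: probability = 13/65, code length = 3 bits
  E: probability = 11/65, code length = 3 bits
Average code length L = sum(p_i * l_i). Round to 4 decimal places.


Weighted contributions p_i * l_i:
  D: (14/65) * 3 = 42/65
  F: (5/65) * 4 = 20/65
  H: (5/65) * 4 = 20/65
  C: (17/65) * 2 = 34/65
  B: (13/65) * 3 = 39/65
  E: (11/65) * 3 = 33/65
Sum = (42 + 20 + 20 + 34 + 39 + 33)/65 = 188/65

L = 188/65 = 2.8923 bits/symbol


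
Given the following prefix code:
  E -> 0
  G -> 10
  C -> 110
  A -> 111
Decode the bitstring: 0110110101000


Decoding step by step:
Bits 0 -> E
Bits 110 -> C
Bits 110 -> C
Bits 10 -> G
Bits 10 -> G
Bits 0 -> E
Bits 0 -> E


Decoded message: ECCGGEE


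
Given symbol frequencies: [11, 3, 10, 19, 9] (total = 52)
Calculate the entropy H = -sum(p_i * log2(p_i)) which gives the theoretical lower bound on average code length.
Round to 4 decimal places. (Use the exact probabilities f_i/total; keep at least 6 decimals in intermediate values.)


Per-symbol terms -p_i * log2(p_i) with p_i = f_i/52:
  p = 11/52 = 0.211538: log2(p) = -2.241008, -p*log2(p) = 0.474059
  p = 3/52 = 0.057692: log2(p) = -4.115477, -p*log2(p) = 0.237431
  p = 10/52 = 0.192308: log2(p) = -2.378512, -p*log2(p) = 0.457406
  p = 19/52 = 0.365385: log2(p) = -1.452512, -p*log2(p) = 0.530726
  p = 9/52 = 0.173077: log2(p) = -2.530515, -p*log2(p) = 0.437974
H = 0.474059 + 0.237431 + 0.457406 + 0.530726 + 0.437974 = 2.137596

H = 2.1376 bits/symbol


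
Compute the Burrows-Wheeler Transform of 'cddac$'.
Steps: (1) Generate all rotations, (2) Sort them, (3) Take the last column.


Rotations (sorted):
  0: $cddac -> last char: c
  1: ac$cdd -> last char: d
  2: c$cdda -> last char: a
  3: cddac$ -> last char: $
  4: dac$cd -> last char: d
  5: ddac$c -> last char: c


BWT = cda$dc


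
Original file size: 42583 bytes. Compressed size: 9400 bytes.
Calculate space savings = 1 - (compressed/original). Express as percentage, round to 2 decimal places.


ratio = compressed/original = 9400/42583 = 0.220745
savings = 1 - ratio = 1 - 0.220745 = 0.779255
as a percentage: 0.779255 * 100 = 77.93%

Space savings = 1 - 9400/42583 = 77.93%


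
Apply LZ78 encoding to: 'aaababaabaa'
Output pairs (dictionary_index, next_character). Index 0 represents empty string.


LZ78 encoding steps:
Dictionary: {0: ''}
Step 1: w='' (idx 0), next='a' -> output (0, 'a'), add 'a' as idx 1
Step 2: w='a' (idx 1), next='a' -> output (1, 'a'), add 'aa' as idx 2
Step 3: w='' (idx 0), next='b' -> output (0, 'b'), add 'b' as idx 3
Step 4: w='a' (idx 1), next='b' -> output (1, 'b'), add 'ab' as idx 4
Step 5: w='aa' (idx 2), next='b' -> output (2, 'b'), add 'aab' as idx 5
Step 6: w='aa' (idx 2), end of input -> output (2, '')


Encoded: [(0, 'a'), (1, 'a'), (0, 'b'), (1, 'b'), (2, 'b'), (2, '')]


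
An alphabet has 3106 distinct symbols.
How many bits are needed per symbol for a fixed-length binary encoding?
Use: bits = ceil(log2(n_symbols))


log2(3106) = 11.6008
Bracket: 2^11 = 2048 < 3106 <= 2^12 = 4096
So ceil(log2(3106)) = 12

bits = ceil(log2(3106)) = ceil(11.6008) = 12 bits


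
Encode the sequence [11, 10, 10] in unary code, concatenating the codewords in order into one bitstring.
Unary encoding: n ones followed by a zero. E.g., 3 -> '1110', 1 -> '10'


Encode each number as n ones followed by a terminating 0:
  11 -> 111111111110 (12 bits)
  10 -> 11111111110 (11 bits)
  10 -> 11111111110 (11 bits)
Total length = 12 + 11 + 11 = 34 bits.

Unary([11, 10, 10]) = 1111111111101111111111011111111110 (34 bits)


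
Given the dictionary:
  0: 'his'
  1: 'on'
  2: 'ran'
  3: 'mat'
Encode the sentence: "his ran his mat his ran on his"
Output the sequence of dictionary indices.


Look up each word in the dictionary:
  'his' -> 0
  'ran' -> 2
  'his' -> 0
  'mat' -> 3
  'his' -> 0
  'ran' -> 2
  'on' -> 1
  'his' -> 0

Encoded: [0, 2, 0, 3, 0, 2, 1, 0]


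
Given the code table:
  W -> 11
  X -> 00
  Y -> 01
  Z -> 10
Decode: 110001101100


Decoding:
11 -> W
00 -> X
01 -> Y
10 -> Z
11 -> W
00 -> X


Result: WXYZWX


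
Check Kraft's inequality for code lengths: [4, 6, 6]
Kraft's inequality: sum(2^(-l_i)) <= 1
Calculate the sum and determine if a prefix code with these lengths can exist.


Sum = 2^(-4) + 2^(-6) + 2^(-6)
    = 0.0625 + 0.015625 + 0.015625
    = 6/64 = 0.09375
Since 0.09375 <= 1, Kraft's inequality IS satisfied.
A prefix code with these lengths CAN exist.

Kraft sum = 0.09375. Satisfied.


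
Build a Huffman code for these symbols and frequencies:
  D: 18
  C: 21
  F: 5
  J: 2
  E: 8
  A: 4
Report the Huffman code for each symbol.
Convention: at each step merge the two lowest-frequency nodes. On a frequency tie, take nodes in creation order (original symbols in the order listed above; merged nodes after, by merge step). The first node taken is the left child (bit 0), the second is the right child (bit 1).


Huffman tree construction:
Step 1: Merge J(2) + A(4) = 6
Step 2: Merge F(5) + (J+A)(6) = 11
Step 3: Merge E(8) + (F+(J+A))(11) = 19
Step 4: Merge D(18) + (E+(F+(J+A)))(19) = 37
Step 5: Merge C(21) + (D+(E+(F+(J+A))))(37) = 58
Read each symbol's code off the tree from the root (left child = 0, right child = 1).

Codes:
  D: 10 (length 2)
  C: 0 (length 1)
  F: 1110 (length 4)
  J: 11110 (length 5)
  E: 110 (length 3)
  A: 11111 (length 5)
Average code length: 131/58 = 2.2586 bits/symbol


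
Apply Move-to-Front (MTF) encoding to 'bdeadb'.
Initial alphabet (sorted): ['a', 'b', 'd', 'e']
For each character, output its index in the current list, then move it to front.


MTF encoding:
'b': index 1 in ['a', 'b', 'd', 'e'] -> ['b', 'a', 'd', 'e']
'd': index 2 in ['b', 'a', 'd', 'e'] -> ['d', 'b', 'a', 'e']
'e': index 3 in ['d', 'b', 'a', 'e'] -> ['e', 'd', 'b', 'a']
'a': index 3 in ['e', 'd', 'b', 'a'] -> ['a', 'e', 'd', 'b']
'd': index 2 in ['a', 'e', 'd', 'b'] -> ['d', 'a', 'e', 'b']
'b': index 3 in ['d', 'a', 'e', 'b'] -> ['b', 'd', 'a', 'e']


Output: [1, 2, 3, 3, 2, 3]


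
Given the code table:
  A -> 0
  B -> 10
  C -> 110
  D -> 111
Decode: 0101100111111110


Decoding:
0 -> A
10 -> B
110 -> C
0 -> A
111 -> D
111 -> D
110 -> C


Result: ABCADDC


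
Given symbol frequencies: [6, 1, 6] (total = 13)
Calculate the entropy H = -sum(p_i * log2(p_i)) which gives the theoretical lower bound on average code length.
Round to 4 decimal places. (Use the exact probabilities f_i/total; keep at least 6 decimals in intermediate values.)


Per-symbol terms -p_i * log2(p_i) with p_i = f_i/13:
  p = 6/13 = 0.461538: log2(p) = -1.115477, -p*log2(p) = 0.514836
  p = 1/13 = 0.076923: log2(p) = -3.700440, -p*log2(p) = 0.284649
  p = 6/13 = 0.461538: log2(p) = -1.115477, -p*log2(p) = 0.514836
H = 0.514836 + 0.284649 + 0.514836 = 1.314321

H = 1.3143 bits/symbol


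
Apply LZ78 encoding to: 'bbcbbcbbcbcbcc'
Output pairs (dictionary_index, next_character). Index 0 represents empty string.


LZ78 encoding steps:
Dictionary: {0: ''}
Step 1: w='' (idx 0), next='b' -> output (0, 'b'), add 'b' as idx 1
Step 2: w='b' (idx 1), next='c' -> output (1, 'c'), add 'bc' as idx 2
Step 3: w='b' (idx 1), next='b' -> output (1, 'b'), add 'bb' as idx 3
Step 4: w='' (idx 0), next='c' -> output (0, 'c'), add 'c' as idx 4
Step 5: w='bb' (idx 3), next='c' -> output (3, 'c'), add 'bbc' as idx 5
Step 6: w='bc' (idx 2), next='b' -> output (2, 'b'), add 'bcb' as idx 6
Step 7: w='c' (idx 4), next='c' -> output (4, 'c'), add 'cc' as idx 7


Encoded: [(0, 'b'), (1, 'c'), (1, 'b'), (0, 'c'), (3, 'c'), (2, 'b'), (4, 'c')]


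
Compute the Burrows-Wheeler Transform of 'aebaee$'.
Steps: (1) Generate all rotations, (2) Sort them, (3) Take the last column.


Rotations (sorted):
  0: $aebaee -> last char: e
  1: aebaee$ -> last char: $
  2: aee$aeb -> last char: b
  3: baee$ae -> last char: e
  4: e$aebae -> last char: e
  5: ebaee$a -> last char: a
  6: ee$aeba -> last char: a


BWT = e$beeaa


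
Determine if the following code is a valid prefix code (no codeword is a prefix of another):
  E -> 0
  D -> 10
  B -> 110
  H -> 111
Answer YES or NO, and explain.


Checking each pair (does one codeword prefix another?):
  E='0' vs D='10': no prefix
  E='0' vs B='110': no prefix
  E='0' vs H='111': no prefix
  D='10' vs E='0': no prefix
  D='10' vs B='110': no prefix
  D='10' vs H='111': no prefix
  B='110' vs E='0': no prefix
  B='110' vs D='10': no prefix
  B='110' vs H='111': no prefix
  H='111' vs E='0': no prefix
  H='111' vs D='10': no prefix
  H='111' vs B='110': no prefix
No violation found over all pairs.

YES -- this is a valid prefix code. No codeword is a prefix of any other codeword.


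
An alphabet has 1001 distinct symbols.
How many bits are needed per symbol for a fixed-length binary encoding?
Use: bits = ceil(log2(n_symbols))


log2(1001) = 9.9672
Bracket: 2^9 = 512 < 1001 <= 2^10 = 1024
So ceil(log2(1001)) = 10

bits = ceil(log2(1001)) = ceil(9.9672) = 10 bits


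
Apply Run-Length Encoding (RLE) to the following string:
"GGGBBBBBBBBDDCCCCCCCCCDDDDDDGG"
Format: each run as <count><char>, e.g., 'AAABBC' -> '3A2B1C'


Scanning runs left to right:
  i=0: run of 'G' x 3 -> '3G'
  i=3: run of 'B' x 8 -> '8B'
  i=11: run of 'D' x 2 -> '2D'
  i=13: run of 'C' x 9 -> '9C'
  i=22: run of 'D' x 6 -> '6D'
  i=28: run of 'G' x 2 -> '2G'

RLE = 3G8B2D9C6D2G


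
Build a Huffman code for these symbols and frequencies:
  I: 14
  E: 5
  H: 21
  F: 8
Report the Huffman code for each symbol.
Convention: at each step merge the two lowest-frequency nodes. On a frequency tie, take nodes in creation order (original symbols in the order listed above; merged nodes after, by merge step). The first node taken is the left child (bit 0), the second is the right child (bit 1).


Huffman tree construction:
Step 1: Merge E(5) + F(8) = 13
Step 2: Merge (E+F)(13) + I(14) = 27
Step 3: Merge H(21) + ((E+F)+I)(27) = 48
Read each symbol's code off the tree from the root (left child = 0, right child = 1).

Codes:
  I: 11 (length 2)
  E: 100 (length 3)
  H: 0 (length 1)
  F: 101 (length 3)
Average code length: 88/48 = 1.8333 bits/symbol


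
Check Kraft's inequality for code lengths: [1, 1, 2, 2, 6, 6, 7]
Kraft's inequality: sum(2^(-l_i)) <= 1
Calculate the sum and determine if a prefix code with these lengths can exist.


Sum = 2^(-1) + 2^(-1) + 2^(-2) + 2^(-2) + 2^(-6) + 2^(-6) + 2^(-7)
    = 0.5 + 0.5 + 0.25 + 0.25 + 0.015625 + 0.015625 + 0.0078125
    = 197/128 = 1.5390625
Since 1.5390625 > 1, Kraft's inequality is NOT satisfied.
A prefix code with these lengths CANNOT exist.

Kraft sum = 1.5390625. Not satisfied.


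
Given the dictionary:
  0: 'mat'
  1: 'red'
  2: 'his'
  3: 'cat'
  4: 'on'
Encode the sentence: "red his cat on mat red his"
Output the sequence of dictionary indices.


Look up each word in the dictionary:
  'red' -> 1
  'his' -> 2
  'cat' -> 3
  'on' -> 4
  'mat' -> 0
  'red' -> 1
  'his' -> 2

Encoded: [1, 2, 3, 4, 0, 1, 2]


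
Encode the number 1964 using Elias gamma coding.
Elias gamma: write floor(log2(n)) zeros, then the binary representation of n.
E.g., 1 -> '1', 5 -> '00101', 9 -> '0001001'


num_bits = floor(log2(1964)) + 1 = 11
leading_zeros = num_bits - 1 = 10
binary(1964) = 11110101100

Elias gamma(1964) = '0000000000' + '11110101100' = 000000000011110101100 (21 bits)


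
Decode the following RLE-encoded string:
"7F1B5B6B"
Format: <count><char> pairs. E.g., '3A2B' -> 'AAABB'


Expanding each <count><char> pair:
  7F -> 'FFFFFFF'
  1B -> 'B'
  5B -> 'BBBBB'
  6B -> 'BBBBBB'

Decoded = FFFFFFFBBBBBBBBBBBB


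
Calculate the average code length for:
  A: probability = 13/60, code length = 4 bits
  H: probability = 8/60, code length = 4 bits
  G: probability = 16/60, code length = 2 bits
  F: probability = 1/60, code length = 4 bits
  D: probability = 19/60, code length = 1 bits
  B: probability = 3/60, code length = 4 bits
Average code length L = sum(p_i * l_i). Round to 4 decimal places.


Weighted contributions p_i * l_i:
  A: (13/60) * 4 = 52/60
  H: (8/60) * 4 = 32/60
  G: (16/60) * 2 = 32/60
  F: (1/60) * 4 = 4/60
  D: (19/60) * 1 = 19/60
  B: (3/60) * 4 = 12/60
Sum = (52 + 32 + 32 + 4 + 19 + 12)/60 = 151/60

L = 151/60 = 2.5167 bits/symbol


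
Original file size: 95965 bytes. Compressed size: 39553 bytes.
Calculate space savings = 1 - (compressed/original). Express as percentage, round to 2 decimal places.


ratio = compressed/original = 39553/95965 = 0.412161
savings = 1 - ratio = 1 - 0.412161 = 0.587839
as a percentage: 0.587839 * 100 = 58.78%

Space savings = 1 - 39553/95965 = 58.78%


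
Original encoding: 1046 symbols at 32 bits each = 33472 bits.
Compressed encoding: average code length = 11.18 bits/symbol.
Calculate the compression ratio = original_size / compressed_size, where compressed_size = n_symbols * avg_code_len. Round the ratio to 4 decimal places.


original_size = n_symbols * orig_bits = 1046 * 32 = 33472 bits
compressed_size = n_symbols * avg_code_len = 1046 * 11.18 = 11694.28 bits
ratio = original_size / compressed_size = 33472 / 11694.28 = 2.8623

Compression ratio = 2.8623


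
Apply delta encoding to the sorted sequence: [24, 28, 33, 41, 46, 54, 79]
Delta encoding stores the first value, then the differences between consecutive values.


First value: 24
Deltas:
  28 - 24 = 4
  33 - 28 = 5
  41 - 33 = 8
  46 - 41 = 5
  54 - 46 = 8
  79 - 54 = 25


Delta encoded: [24, 4, 5, 8, 5, 8, 25]


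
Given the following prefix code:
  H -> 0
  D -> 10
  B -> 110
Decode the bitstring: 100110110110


Decoding step by step:
Bits 10 -> D
Bits 0 -> H
Bits 110 -> B
Bits 110 -> B
Bits 110 -> B


Decoded message: DHBBB


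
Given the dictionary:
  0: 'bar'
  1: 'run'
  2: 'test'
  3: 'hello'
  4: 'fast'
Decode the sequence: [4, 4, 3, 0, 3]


Look up each index in the dictionary:
  4 -> 'fast'
  4 -> 'fast'
  3 -> 'hello'
  0 -> 'bar'
  3 -> 'hello'

Decoded: "fast fast hello bar hello"


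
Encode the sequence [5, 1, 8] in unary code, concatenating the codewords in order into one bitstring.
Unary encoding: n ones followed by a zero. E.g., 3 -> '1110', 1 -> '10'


Encode each number as n ones followed by a terminating 0:
  5 -> 111110 (6 bits)
  1 -> 10 (2 bits)
  8 -> 111111110 (9 bits)
Total length = 6 + 2 + 9 = 17 bits.

Unary([5, 1, 8]) = 11111010111111110 (17 bits)


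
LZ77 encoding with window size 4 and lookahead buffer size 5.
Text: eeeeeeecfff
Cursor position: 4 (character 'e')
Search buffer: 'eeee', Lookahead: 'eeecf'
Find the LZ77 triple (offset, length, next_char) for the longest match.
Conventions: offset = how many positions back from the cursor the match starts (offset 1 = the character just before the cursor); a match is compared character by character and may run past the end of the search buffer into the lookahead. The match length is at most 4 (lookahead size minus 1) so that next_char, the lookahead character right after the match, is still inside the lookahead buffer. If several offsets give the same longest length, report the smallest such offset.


Try each offset into the search buffer:
  offset=1 (pos 3, char 'e'): match length 3
  offset=2 (pos 2, char 'e'): match length 3
  offset=3 (pos 1, char 'e'): match length 3
  offset=4 (pos 0, char 'e'): match length 3
Longest match has length 3, found at offsets 1, 2, 3, 4; take the smallest, offset 1.
next_char = character at position 4 + 3 = 7 -> 'c'

Best match: offset=1, length=3 (matching 'eee' starting at position 3)
LZ77 triple: (1, 3, 'c')


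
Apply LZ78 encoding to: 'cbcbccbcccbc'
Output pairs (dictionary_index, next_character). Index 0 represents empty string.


LZ78 encoding steps:
Dictionary: {0: ''}
Step 1: w='' (idx 0), next='c' -> output (0, 'c'), add 'c' as idx 1
Step 2: w='' (idx 0), next='b' -> output (0, 'b'), add 'b' as idx 2
Step 3: w='c' (idx 1), next='b' -> output (1, 'b'), add 'cb' as idx 3
Step 4: w='c' (idx 1), next='c' -> output (1, 'c'), add 'cc' as idx 4
Step 5: w='b' (idx 2), next='c' -> output (2, 'c'), add 'bc' as idx 5
Step 6: w='cc' (idx 4), next='b' -> output (4, 'b'), add 'ccb' as idx 6
Step 7: w='c' (idx 1), end of input -> output (1, '')


Encoded: [(0, 'c'), (0, 'b'), (1, 'b'), (1, 'c'), (2, 'c'), (4, 'b'), (1, '')]


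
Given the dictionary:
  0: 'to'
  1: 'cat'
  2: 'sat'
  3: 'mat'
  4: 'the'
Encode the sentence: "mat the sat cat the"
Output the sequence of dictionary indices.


Look up each word in the dictionary:
  'mat' -> 3
  'the' -> 4
  'sat' -> 2
  'cat' -> 1
  'the' -> 4

Encoded: [3, 4, 2, 1, 4]


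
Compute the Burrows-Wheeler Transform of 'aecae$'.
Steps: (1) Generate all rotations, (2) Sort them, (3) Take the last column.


Rotations (sorted):
  0: $aecae -> last char: e
  1: ae$aec -> last char: c
  2: aecae$ -> last char: $
  3: cae$ae -> last char: e
  4: e$aeca -> last char: a
  5: ecae$a -> last char: a


BWT = ec$eaa


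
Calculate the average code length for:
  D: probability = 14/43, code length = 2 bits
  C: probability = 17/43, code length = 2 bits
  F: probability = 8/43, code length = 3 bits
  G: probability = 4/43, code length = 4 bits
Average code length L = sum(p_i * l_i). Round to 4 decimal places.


Weighted contributions p_i * l_i:
  D: (14/43) * 2 = 28/43
  C: (17/43) * 2 = 34/43
  F: (8/43) * 3 = 24/43
  G: (4/43) * 4 = 16/43
Sum = (28 + 34 + 24 + 16)/43 = 102/43

L = 102/43 = 2.3721 bits/symbol


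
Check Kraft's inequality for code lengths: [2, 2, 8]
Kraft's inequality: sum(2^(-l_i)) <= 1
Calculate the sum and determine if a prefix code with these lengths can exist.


Sum = 2^(-2) + 2^(-2) + 2^(-8)
    = 0.25 + 0.25 + 0.00390625
    = 129/256 = 0.50390625
Since 0.50390625 <= 1, Kraft's inequality IS satisfied.
A prefix code with these lengths CAN exist.

Kraft sum = 0.50390625. Satisfied.


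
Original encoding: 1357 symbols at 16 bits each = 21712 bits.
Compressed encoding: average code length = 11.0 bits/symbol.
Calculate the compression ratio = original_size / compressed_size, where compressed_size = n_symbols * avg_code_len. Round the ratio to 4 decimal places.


original_size = n_symbols * orig_bits = 1357 * 16 = 21712 bits
compressed_size = n_symbols * avg_code_len = 1357 * 11.0 = 14927.0 bits
ratio = original_size / compressed_size = 21712 / 14927.0 = 1.4545

Compression ratio = 1.4545


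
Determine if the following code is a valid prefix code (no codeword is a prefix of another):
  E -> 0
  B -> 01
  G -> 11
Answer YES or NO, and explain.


Checking each pair (does one codeword prefix another?):
  E='0' vs B='01': prefix -- VIOLATION

NO -- this is NOT a valid prefix code. E (0) is a prefix of B (01).


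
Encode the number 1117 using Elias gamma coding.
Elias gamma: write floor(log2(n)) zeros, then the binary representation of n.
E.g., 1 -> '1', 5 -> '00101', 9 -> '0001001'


num_bits = floor(log2(1117)) + 1 = 11
leading_zeros = num_bits - 1 = 10
binary(1117) = 10001011101

Elias gamma(1117) = '0000000000' + '10001011101' = 000000000010001011101 (21 bits)


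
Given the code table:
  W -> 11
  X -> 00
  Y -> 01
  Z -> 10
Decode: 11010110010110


Decoding:
11 -> W
01 -> Y
01 -> Y
10 -> Z
01 -> Y
01 -> Y
10 -> Z


Result: WYYZYYZ


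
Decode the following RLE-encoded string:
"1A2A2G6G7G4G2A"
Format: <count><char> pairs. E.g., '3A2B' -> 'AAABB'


Expanding each <count><char> pair:
  1A -> 'A'
  2A -> 'AA'
  2G -> 'GG'
  6G -> 'GGGGGG'
  7G -> 'GGGGGGG'
  4G -> 'GGGG'
  2A -> 'AA'

Decoded = AAAGGGGGGGGGGGGGGGGGGGAA


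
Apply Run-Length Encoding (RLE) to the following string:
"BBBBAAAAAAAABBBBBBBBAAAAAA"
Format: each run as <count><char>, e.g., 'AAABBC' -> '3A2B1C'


Scanning runs left to right:
  i=0: run of 'B' x 4 -> '4B'
  i=4: run of 'A' x 8 -> '8A'
  i=12: run of 'B' x 8 -> '8B'
  i=20: run of 'A' x 6 -> '6A'

RLE = 4B8A8B6A


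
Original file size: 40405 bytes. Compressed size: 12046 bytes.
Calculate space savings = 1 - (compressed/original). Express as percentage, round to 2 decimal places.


ratio = compressed/original = 12046/40405 = 0.298131
savings = 1 - ratio = 1 - 0.298131 = 0.701869
as a percentage: 0.701869 * 100 = 70.19%

Space savings = 1 - 12046/40405 = 70.19%


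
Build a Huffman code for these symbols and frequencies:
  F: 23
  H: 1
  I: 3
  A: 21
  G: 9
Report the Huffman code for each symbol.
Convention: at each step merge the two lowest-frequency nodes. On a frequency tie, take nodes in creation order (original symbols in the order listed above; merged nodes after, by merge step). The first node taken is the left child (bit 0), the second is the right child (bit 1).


Huffman tree construction:
Step 1: Merge H(1) + I(3) = 4
Step 2: Merge (H+I)(4) + G(9) = 13
Step 3: Merge ((H+I)+G)(13) + A(21) = 34
Step 4: Merge F(23) + (((H+I)+G)+A)(34) = 57
Read each symbol's code off the tree from the root (left child = 0, right child = 1).

Codes:
  F: 0 (length 1)
  H: 1000 (length 4)
  I: 1001 (length 4)
  A: 11 (length 2)
  G: 101 (length 3)
Average code length: 108/57 = 1.8947 bits/symbol


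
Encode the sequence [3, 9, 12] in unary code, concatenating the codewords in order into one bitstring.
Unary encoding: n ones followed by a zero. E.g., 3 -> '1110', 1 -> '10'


Encode each number as n ones followed by a terminating 0:
  3 -> 1110 (4 bits)
  9 -> 1111111110 (10 bits)
  12 -> 1111111111110 (13 bits)
Total length = 4 + 10 + 13 = 27 bits.

Unary([3, 9, 12]) = 111011111111101111111111110 (27 bits)


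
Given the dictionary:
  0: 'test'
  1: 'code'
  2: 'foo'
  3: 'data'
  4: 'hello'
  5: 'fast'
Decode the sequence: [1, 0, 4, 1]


Look up each index in the dictionary:
  1 -> 'code'
  0 -> 'test'
  4 -> 'hello'
  1 -> 'code'

Decoded: "code test hello code"


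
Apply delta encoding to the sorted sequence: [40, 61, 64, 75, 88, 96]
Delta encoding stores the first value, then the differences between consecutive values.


First value: 40
Deltas:
  61 - 40 = 21
  64 - 61 = 3
  75 - 64 = 11
  88 - 75 = 13
  96 - 88 = 8


Delta encoded: [40, 21, 3, 11, 13, 8]


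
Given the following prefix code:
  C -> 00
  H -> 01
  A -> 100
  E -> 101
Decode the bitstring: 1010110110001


Decoding step by step:
Bits 101 -> E
Bits 01 -> H
Bits 101 -> E
Bits 100 -> A
Bits 01 -> H


Decoded message: EHEAH


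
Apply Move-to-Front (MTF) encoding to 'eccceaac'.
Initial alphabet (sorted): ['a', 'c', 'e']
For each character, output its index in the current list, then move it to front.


MTF encoding:
'e': index 2 in ['a', 'c', 'e'] -> ['e', 'a', 'c']
'c': index 2 in ['e', 'a', 'c'] -> ['c', 'e', 'a']
'c': index 0 in ['c', 'e', 'a'] -> ['c', 'e', 'a']
'c': index 0 in ['c', 'e', 'a'] -> ['c', 'e', 'a']
'e': index 1 in ['c', 'e', 'a'] -> ['e', 'c', 'a']
'a': index 2 in ['e', 'c', 'a'] -> ['a', 'e', 'c']
'a': index 0 in ['a', 'e', 'c'] -> ['a', 'e', 'c']
'c': index 2 in ['a', 'e', 'c'] -> ['c', 'a', 'e']


Output: [2, 2, 0, 0, 1, 2, 0, 2]


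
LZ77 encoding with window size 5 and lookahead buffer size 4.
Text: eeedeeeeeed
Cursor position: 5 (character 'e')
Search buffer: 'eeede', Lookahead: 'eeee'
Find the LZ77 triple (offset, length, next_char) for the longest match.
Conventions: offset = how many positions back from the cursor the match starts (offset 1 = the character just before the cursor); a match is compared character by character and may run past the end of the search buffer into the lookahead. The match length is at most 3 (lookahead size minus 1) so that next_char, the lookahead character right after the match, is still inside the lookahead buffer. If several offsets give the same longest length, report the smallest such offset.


Try each offset into the search buffer:
  offset=1 (pos 4, char 'e'): match length 3
  offset=2 (pos 3, char 'd'): match length 0
  offset=3 (pos 2, char 'e'): match length 1
  offset=4 (pos 1, char 'e'): match length 2
  offset=5 (pos 0, char 'e'): match length 3
Longest match has length 3, found at offsets 1, 5; take the smallest, offset 1.
next_char = character at position 5 + 3 = 8 -> 'e'

Best match: offset=1, length=3 (matching 'eee' starting at position 4)
LZ77 triple: (1, 3, 'e')


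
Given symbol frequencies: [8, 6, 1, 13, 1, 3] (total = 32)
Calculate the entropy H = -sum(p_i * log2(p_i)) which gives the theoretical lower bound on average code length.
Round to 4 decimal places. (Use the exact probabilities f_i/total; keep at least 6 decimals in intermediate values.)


Per-symbol terms -p_i * log2(p_i) with p_i = f_i/32:
  p = 8/32 = 0.250000: log2(p) = -2.000000, -p*log2(p) = 0.500000
  p = 6/32 = 0.187500: log2(p) = -2.415037, -p*log2(p) = 0.452820
  p = 1/32 = 0.031250: log2(p) = -5.000000, -p*log2(p) = 0.156250
  p = 13/32 = 0.406250: log2(p) = -1.299560, -p*log2(p) = 0.527946
  p = 1/32 = 0.031250: log2(p) = -5.000000, -p*log2(p) = 0.156250
  p = 3/32 = 0.093750: log2(p) = -3.415037, -p*log2(p) = 0.320160
H = 0.500000 + 0.452820 + 0.156250 + 0.527946 + 0.156250 + 0.320160 = 2.113426

H = 2.1134 bits/symbol


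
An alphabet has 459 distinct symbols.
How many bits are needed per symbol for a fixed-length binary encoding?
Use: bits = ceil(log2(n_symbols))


log2(459) = 8.8424
Bracket: 2^8 = 256 < 459 <= 2^9 = 512
So ceil(log2(459)) = 9

bits = ceil(log2(459)) = ceil(8.8424) = 9 bits


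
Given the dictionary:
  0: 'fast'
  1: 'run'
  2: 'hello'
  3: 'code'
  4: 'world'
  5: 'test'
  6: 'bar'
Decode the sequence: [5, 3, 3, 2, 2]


Look up each index in the dictionary:
  5 -> 'test'
  3 -> 'code'
  3 -> 'code'
  2 -> 'hello'
  2 -> 'hello'

Decoded: "test code code hello hello"


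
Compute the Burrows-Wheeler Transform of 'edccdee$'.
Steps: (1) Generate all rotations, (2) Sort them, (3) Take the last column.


Rotations (sorted):
  0: $edccdee -> last char: e
  1: ccdee$ed -> last char: d
  2: cdee$edc -> last char: c
  3: dccdee$e -> last char: e
  4: dee$edcc -> last char: c
  5: e$edccde -> last char: e
  6: edccdee$ -> last char: $
  7: ee$edccd -> last char: d


BWT = edcece$d


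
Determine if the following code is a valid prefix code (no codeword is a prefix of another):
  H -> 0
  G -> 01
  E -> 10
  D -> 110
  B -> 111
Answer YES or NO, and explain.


Checking each pair (does one codeword prefix another?):
  H='0' vs G='01': prefix -- VIOLATION

NO -- this is NOT a valid prefix code. H (0) is a prefix of G (01).


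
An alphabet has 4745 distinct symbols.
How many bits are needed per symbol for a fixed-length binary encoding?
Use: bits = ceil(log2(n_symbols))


log2(4745) = 12.2122
Bracket: 2^12 = 4096 < 4745 <= 2^13 = 8192
So ceil(log2(4745)) = 13

bits = ceil(log2(4745)) = ceil(12.2122) = 13 bits


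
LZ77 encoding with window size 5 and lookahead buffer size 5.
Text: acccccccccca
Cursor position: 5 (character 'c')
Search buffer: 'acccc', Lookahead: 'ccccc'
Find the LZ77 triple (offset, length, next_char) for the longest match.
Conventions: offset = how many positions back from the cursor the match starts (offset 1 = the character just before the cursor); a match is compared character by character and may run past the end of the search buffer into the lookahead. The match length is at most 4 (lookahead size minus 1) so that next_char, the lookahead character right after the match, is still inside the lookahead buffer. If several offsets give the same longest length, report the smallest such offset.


Try each offset into the search buffer:
  offset=1 (pos 4, char 'c'): match length 4
  offset=2 (pos 3, char 'c'): match length 4
  offset=3 (pos 2, char 'c'): match length 4
  offset=4 (pos 1, char 'c'): match length 4
  offset=5 (pos 0, char 'a'): match length 0
Longest match has length 4, found at offsets 1, 2, 3, 4; take the smallest, offset 1.
next_char = character at position 5 + 4 = 9 -> 'c'

Best match: offset=1, length=4 (matching 'cccc' starting at position 4)
LZ77 triple: (1, 4, 'c')
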